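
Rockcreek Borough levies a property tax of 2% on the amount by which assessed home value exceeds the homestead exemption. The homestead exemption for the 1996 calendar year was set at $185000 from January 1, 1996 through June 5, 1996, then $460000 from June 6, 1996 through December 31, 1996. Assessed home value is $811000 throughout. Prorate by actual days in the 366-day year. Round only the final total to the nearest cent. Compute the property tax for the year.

January 1 – June 5, 1996: 157 days, exemption $185000 → ($811000 − $185000) × 2% × 157/366 = $5370.6011
June 6 – December 31, 1996: 209 days, exemption $460000 → ($811000 − $460000) × 2% × 209/366 = $4008.6885
Total = $9379.2896

$9379.29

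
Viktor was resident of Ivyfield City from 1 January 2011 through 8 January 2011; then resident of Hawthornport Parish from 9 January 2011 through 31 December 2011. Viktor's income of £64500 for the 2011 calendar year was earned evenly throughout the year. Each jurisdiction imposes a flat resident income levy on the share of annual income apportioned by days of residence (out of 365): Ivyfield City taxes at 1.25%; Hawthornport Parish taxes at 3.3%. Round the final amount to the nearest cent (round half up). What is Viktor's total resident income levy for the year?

£2099.52

Ivyfield City, 1 January – 8 January 2011: 8 days → £64500 × 1.25% × 8/365 = £17.6712
Hawthornport Parish, 9 January – 31 December 2011: 357 days → £64500 × 3.3% × 357/365 = £2081.8479
Total = £2099.5192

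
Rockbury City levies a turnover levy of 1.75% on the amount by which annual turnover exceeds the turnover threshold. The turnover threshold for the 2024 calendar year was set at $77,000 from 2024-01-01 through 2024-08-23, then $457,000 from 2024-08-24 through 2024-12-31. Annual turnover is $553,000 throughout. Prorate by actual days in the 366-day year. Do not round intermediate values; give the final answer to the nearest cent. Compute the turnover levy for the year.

2024-01-01 to 2024-08-23: 236 days, exemption $77,000 → ($553,000 − $77,000) × 1.75% × 236/366 = $5,371.2568
2024-08-24 to 2024-12-31: 130 days, exemption $457,000 → ($553,000 − $457,000) × 1.75% × 130/366 = $596.7213
Total = $5,967.9781

$5,967.98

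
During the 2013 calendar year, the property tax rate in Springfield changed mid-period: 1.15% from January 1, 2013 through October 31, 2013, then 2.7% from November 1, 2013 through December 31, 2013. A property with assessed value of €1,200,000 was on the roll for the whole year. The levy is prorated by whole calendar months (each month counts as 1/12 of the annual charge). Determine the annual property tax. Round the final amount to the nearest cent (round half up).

January 1 – October 31, 2013: 10 months at 1.15% → €1,200,000 × 1.15% × 10/12 = €11,500.0000
November 1 – December 31, 2013: 2 months at 2.7% → €1,200,000 × 2.7% × 2/12 = €5,400.0000
Total = €16,900.0000

€16,900.00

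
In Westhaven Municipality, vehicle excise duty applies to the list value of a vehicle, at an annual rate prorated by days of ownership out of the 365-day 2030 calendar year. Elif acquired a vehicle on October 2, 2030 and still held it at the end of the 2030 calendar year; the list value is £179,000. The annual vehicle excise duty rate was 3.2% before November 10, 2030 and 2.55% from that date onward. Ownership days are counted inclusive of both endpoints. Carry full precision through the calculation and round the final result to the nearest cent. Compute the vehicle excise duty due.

October 2 – November 9, 2030: 39 days at 3.2% → £179,000 × 3.2% × 39/365 = £612.0329
November 10 – December 31, 2030: 52 days at 2.55% → £179,000 × 2.55% × 52/365 = £650.2849
Total = £1,262.3178

£1,262.32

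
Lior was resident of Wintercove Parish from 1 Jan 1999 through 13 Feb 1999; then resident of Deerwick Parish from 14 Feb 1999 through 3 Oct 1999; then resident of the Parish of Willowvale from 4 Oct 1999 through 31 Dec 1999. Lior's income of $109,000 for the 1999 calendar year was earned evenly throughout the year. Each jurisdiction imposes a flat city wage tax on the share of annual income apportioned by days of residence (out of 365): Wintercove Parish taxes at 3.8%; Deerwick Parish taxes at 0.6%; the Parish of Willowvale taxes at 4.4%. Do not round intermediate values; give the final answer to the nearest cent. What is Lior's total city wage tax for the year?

$2,084.44

Wintercove Parish, 1 Jan – 13 Feb 1999: 44 days → $109,000 × 3.8% × 44/365 = $499.3096
Deerwick Parish, 14 Feb – 3 Oct 1999: 232 days → $109,000 × 0.6% × 232/365 = $415.6932
The Parish of Willowvale, 4 Oct – 31 Dec 1999: 89 days → $109,000 × 4.4% × 89/365 = $1,169.4356
Total = $2,084.4384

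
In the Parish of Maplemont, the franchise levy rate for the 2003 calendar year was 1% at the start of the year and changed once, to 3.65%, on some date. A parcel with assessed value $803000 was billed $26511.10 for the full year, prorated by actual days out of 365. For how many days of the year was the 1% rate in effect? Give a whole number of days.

48 days

Let d = days at the first rate; then 365 − d days at the second rate.
$803000 × [1%·d + 3.65%·(365−d)] / 365 = $26511.10
Solving gives d = 48, so the new rate took effect on February 18, 2003.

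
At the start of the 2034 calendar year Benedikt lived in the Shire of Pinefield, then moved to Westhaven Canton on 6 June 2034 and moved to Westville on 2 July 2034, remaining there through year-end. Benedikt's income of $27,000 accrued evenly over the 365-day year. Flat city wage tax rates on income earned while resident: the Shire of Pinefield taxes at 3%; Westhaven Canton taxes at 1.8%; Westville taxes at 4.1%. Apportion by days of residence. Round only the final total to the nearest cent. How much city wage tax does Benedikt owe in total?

The Shire of Pinefield, 1 January – 5 June 2034: 156 days → $27,000 × 3% × 156/365 = $346.1918
Westhaven Canton, 6 June – 1 July 2034: 26 days → $27,000 × 1.8% × 26/365 = $34.6192
Westville, 2 July – 31 December 2034: 183 days → $27,000 × 4.1% × 183/365 = $555.0164
Total = $935.8274

$935.83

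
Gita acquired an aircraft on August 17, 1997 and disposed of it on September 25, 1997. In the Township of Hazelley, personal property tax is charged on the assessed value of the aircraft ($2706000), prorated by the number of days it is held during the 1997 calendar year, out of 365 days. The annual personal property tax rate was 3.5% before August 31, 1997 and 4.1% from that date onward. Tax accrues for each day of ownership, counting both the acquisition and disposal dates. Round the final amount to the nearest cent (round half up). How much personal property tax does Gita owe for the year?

August 17 – August 30, 1997: 14 days at 3.5% → $2706000 × 3.5% × 14/365 = $3632.7123
August 31 – September 25, 1997: 26 days at 4.1% → $2706000 × 4.1% × 26/365 = $7903.0027
Total = $11535.7151

$11535.72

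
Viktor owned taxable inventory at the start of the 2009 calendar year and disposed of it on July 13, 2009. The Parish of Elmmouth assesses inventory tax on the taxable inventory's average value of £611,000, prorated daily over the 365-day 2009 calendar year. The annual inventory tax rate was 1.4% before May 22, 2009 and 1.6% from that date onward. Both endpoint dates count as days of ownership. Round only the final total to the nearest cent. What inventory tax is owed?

£4,723.95

January 1 – May 21, 2009: 141 days at 1.4% → £611,000 × 1.4% × 141/365 = £3,304.4219
May 22 – July 13, 2009: 53 days at 1.6% → £611,000 × 1.6% × 53/365 = £1,419.5288
Total = £4,723.9507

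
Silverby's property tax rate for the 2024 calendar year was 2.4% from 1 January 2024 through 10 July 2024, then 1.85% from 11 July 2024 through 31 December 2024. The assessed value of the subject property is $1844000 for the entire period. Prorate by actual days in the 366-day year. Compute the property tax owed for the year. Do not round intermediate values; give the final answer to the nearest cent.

1 January – 10 July 2024: 192 days at 2.4% → $1844000 × 2.4% × 192/366 = $23216.2623
11 July – 31 December 2024: 174 days at 1.85% → $1844000 × 1.85% × 174/366 = $16218.1311
Total = $39434.3934

$39434.39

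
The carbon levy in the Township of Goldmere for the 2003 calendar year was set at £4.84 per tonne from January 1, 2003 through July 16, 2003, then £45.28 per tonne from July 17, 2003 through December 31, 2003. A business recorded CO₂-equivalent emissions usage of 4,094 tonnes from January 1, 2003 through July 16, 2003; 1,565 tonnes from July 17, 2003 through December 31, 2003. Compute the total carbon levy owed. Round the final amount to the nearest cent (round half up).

January 1 – July 16, 2003: 4,094 tonnes at £4.84/tonne → £19,814.96
July 17 – December 31, 2003: 1,565 tonnes at £45.28/tonne → £70,863.20

£90,678.16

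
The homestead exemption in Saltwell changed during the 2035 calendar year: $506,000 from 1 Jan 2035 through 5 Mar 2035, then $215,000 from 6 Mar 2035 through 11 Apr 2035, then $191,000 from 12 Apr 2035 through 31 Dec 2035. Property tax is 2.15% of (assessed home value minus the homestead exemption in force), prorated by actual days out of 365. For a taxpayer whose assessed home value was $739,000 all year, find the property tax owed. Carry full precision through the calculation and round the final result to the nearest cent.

$10,542.19

1 Jan – 5 Mar 2035: 64 days, exemption $506,000 → ($739,000 − $506,000) × 2.15% × 64/365 = $878.3781
6 Mar – 11 Apr 2035: 37 days, exemption $215,000 → ($739,000 − $215,000) × 2.15% × 37/365 = $1,142.0329
12 Apr – 31 Dec 2035: 264 days, exemption $191,000 → ($739,000 − $191,000) × 2.15% × 264/365 = $8,521.7753
Total = $10,542.1863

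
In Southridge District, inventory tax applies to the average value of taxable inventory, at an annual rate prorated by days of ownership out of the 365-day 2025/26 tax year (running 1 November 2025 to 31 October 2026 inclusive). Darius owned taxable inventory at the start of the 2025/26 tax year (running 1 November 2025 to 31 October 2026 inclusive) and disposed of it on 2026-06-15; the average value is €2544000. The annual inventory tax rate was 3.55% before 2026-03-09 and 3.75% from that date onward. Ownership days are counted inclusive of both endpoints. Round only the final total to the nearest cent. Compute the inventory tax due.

2025-11-01 to 2026-03-08: 128 days at 3.55% → €2544000 × 3.55% × 128/365 = €31671.0575
2026-03-09 to 2026-06-15: 99 days at 3.75% → €2544000 × 3.75% × 99/365 = €25875.6164
Total = €57546.6740

€57546.67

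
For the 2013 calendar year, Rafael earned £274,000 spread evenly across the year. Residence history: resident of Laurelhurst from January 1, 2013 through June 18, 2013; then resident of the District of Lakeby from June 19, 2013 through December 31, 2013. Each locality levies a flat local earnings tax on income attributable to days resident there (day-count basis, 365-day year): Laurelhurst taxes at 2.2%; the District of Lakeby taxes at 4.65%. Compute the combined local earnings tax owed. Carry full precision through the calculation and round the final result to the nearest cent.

£9,632.79

Laurelhurst, January 1 – June 18, 2013: 169 days → £274,000 × 2.2% × 169/365 = £2,791.0466
The District of Lakeby, June 19 – December 31, 2013: 196 days → £274,000 × 4.65% × 196/365 = £6,841.7425
Total = £9,632.7890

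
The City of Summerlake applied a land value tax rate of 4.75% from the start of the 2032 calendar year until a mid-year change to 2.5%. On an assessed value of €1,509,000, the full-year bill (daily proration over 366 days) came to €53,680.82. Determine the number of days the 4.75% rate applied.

Let d = days at the first rate; then 366 − d days at the second rate.
€1,509,000 × [4.75%·d + 2.5%·(366−d)] / 366 = €53,680.82
Solving gives d = 172, so the new rate took effect on 21 Jun 2032.

172 days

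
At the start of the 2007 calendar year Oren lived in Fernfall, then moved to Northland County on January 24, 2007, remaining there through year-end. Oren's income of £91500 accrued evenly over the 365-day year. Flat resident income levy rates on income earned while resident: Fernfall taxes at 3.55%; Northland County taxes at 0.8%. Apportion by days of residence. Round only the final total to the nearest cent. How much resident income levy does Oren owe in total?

£890.56

Fernfall, January 1 – January 23, 2007: 23 days → £91500 × 3.55% × 23/365 = £204.6842
Northland County, January 24 – December 31, 2007: 342 days → £91500 × 0.8% × 342/365 = £685.8740
Total = £890.5582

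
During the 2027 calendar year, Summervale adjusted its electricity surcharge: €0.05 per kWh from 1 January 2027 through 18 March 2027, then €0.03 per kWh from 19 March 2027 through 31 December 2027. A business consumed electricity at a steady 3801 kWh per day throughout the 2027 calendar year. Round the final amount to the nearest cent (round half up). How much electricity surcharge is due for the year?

€47474.49

1 January – 18 March 2027: 77 days × 3801 kWh/day = 292,677 kWh at €0.05/kWh → €14633.85
19 March – 31 December 2027: 288 days × 3801 kWh/day = 1,094,688 kWh at €0.03/kWh → €32840.64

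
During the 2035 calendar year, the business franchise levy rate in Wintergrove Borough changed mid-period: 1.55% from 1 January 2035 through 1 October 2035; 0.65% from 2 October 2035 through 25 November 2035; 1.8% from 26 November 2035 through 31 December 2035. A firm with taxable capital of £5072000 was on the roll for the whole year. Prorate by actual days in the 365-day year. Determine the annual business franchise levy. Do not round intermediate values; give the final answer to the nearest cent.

£72988.16

1 January – 1 October 2035: 274 days at 1.55% → £5072000 × 1.55% × 274/365 = £59015.8466
2 October – 25 November 2035: 55 days at 0.65% → £5072000 × 0.65% × 55/365 = £4967.7808
26 November – 31 December 2035: 36 days at 1.8% → £5072000 × 1.8% × 36/365 = £9004.5370
Total = £72988.1644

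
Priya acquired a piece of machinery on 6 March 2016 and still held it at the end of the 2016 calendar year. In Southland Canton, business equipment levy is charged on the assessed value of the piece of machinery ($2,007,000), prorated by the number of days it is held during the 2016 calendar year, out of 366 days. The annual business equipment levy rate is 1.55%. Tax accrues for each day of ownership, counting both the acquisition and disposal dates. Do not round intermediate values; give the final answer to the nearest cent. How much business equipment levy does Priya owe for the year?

$25,583.77

Days held (6 March – 31 December 2016): 301 out of 366
Tax = $2,007,000 × 1.55% × 301/366 = $25,583.7664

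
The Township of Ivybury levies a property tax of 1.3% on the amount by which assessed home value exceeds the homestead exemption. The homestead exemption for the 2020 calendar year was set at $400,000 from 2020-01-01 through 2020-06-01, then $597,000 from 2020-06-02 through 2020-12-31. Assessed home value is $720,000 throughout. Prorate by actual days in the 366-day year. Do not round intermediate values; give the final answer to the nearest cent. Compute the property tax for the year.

2020-01-01 to 2020-06-01: 153 days, exemption $400,000 → ($720,000 − $400,000) × 1.3% × 153/366 = $1,739.0164
2020-06-02 to 2020-12-31: 213 days, exemption $597,000 → ($720,000 − $597,000) × 1.3% × 213/366 = $930.5656
Total = $2,669.5820

$2,669.58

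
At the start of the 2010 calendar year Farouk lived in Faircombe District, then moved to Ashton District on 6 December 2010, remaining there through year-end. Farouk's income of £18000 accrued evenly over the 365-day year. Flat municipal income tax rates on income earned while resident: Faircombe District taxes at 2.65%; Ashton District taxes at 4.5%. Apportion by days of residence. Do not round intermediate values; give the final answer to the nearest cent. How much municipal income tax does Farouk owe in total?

Faircombe District, 1 January – 5 December 2010: 339 days → £18000 × 2.65% × 339/365 = £443.0219
Ashton District, 6 December – 31 December 2010: 26 days → £18000 × 4.5% × 26/365 = £57.6986
Total = £500.7205

£500.72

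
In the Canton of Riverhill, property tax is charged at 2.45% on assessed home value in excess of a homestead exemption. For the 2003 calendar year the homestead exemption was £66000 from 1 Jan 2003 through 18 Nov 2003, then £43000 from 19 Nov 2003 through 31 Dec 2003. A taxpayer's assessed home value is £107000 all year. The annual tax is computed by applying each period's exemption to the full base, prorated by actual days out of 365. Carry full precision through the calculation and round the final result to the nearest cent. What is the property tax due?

£1070.88

1 Jan – 18 Nov 2003: 322 days, exemption £66000 → (£107000 − £66000) × 2.45% × 322/365 = £886.1616
19 Nov – 31 Dec 2003: 43 days, exemption £43000 → (£107000 − £43000) × 2.45% × 43/365 = £184.7233
Total = £1070.8849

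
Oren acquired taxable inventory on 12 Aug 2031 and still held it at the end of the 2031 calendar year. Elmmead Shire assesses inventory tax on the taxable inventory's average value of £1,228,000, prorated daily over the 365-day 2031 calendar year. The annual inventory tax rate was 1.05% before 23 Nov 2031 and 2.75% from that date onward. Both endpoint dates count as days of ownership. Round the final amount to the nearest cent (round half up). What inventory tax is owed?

£7,246.88

12 Aug – 22 Nov 2031: 103 days at 1.05% → £1,228,000 × 1.05% × 103/365 = £3,638.5808
23 Nov – 31 Dec 2031: 39 days at 2.75% → £1,228,000 × 2.75% × 39/365 = £3,608.3014
Total = £7,246.8822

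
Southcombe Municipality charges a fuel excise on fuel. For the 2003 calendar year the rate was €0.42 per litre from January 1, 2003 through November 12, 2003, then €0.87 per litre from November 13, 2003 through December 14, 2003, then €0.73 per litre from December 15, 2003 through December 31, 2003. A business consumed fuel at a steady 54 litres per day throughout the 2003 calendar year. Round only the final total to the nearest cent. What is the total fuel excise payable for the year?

€9,340.38

January 1 – November 12, 2003: 316 days × 54 litres/day = 17,064 litres at €0.42/litre → €7,166.88
November 13 – December 14, 2003: 32 days × 54 litres/day = 1,728 litres at €0.87/litre → €1,503.36
December 15 – December 31, 2003: 17 days × 54 litres/day = 918 litres at €0.73/litre → €670.14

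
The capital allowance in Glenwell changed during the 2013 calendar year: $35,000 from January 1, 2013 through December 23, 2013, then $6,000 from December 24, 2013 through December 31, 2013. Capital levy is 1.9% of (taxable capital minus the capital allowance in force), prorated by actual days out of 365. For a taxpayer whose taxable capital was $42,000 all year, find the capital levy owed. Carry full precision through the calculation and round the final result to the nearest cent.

$145.08

January 1 – December 23, 2013: 357 days, exemption $35,000 → ($42,000 − $35,000) × 1.9% × 357/365 = $130.0849
December 24 – December 31, 2013: 8 days, exemption $6,000 → ($42,000 − $6,000) × 1.9% × 8/365 = $14.9918
Total = $145.0767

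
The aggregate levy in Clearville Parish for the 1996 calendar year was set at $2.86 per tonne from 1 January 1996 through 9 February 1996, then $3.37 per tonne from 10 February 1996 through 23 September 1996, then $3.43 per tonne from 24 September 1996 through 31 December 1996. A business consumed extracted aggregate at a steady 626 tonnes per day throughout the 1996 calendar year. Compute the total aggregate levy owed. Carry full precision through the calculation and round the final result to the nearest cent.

$763,068.96

1 January – 9 February 1996: 40 days × 626 tonnes/day = 25,040 tonnes at $2.86/tonne → $71,614.40
10 February – 23 September 1996: 227 days × 626 tonnes/day = 142,102 tonnes at $3.37/tonne → $478,883.74
24 September – 31 December 1996: 99 days × 626 tonnes/day = 61,974 tonnes at $3.43/tonne → $212,570.82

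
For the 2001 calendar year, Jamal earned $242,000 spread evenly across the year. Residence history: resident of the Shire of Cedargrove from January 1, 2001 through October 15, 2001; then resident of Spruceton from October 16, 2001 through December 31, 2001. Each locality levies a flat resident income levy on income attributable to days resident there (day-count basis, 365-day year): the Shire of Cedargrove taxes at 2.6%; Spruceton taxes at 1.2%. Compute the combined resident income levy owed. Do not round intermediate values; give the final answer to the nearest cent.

$5,577.27

The Shire of Cedargrove, January 1 – October 15, 2001: 288 days → $242,000 × 2.6% × 288/365 = $4,964.6466
Spruceton, October 16 – December 31, 2001: 77 days → $242,000 × 1.2% × 77/365 = $612.6247
Total = $5,577.2712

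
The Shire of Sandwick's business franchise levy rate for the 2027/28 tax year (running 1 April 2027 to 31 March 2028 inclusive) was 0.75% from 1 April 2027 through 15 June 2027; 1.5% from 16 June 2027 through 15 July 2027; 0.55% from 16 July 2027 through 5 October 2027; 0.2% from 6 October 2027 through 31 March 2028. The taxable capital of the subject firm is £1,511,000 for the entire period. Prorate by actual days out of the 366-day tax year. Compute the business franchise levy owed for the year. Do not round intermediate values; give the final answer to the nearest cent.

1 April – 15 June 2027: 76 days at 0.75% → £1,511,000 × 0.75% × 76/366 = £2,353.1967
16 June – 15 July 2027: 30 days at 1.5% → £1,511,000 × 1.5% × 30/366 = £1,857.7869
16 July – 5 October 2027: 82 days at 0.55% → £1,511,000 × 0.55% × 82/366 = £1,861.9153
6 October 2027 – 31 March 2028: 178 days at 0.2% → £1,511,000 × 0.2% × 178/366 = £1,469.7158
Total = £7,542.6148

£7,542.61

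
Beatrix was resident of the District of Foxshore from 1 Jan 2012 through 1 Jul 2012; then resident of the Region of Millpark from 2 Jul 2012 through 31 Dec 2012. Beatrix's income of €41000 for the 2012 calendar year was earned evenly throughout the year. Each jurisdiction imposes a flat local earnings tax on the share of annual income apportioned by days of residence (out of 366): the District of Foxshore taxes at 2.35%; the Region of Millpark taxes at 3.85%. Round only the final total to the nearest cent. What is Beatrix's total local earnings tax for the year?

€1271.00

The District of Foxshore, 1 Jan – 1 Jul 2012: 183 days → €41000 × 2.35% × 183/366 = €481.7500
The Region of Millpark, 2 Jul – 31 Dec 2012: 183 days → €41000 × 3.85% × 183/366 = €789.2500
Total = €1271.0000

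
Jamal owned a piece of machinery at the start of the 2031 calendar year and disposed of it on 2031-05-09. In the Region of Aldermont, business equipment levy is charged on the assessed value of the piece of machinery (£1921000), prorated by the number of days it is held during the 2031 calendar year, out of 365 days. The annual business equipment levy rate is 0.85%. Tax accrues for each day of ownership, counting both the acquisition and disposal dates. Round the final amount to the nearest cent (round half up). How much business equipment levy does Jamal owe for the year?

£5770.89

Days held (2031-01-01 to 2031-05-09): 129 out of 365
Tax = £1921000 × 0.85% × 129/365 = £5770.8945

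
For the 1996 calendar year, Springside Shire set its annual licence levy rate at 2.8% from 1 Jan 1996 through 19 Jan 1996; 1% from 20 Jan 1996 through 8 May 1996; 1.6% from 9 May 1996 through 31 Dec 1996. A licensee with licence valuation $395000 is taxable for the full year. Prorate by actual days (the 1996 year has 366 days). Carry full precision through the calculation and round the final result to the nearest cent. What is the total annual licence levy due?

1 Jan – 19 Jan 1996: 19 days at 2.8% → $395000 × 2.8% × 19/366 = $574.1530
20 Jan – 8 May 1996: 110 days at 1% → $395000 × 1% × 110/366 = $1187.1585
9 May – 31 Dec 1996: 237 days at 1.6% → $395000 × 1.6% × 237/366 = $4092.4590
Total = $5853.7705

$5853.77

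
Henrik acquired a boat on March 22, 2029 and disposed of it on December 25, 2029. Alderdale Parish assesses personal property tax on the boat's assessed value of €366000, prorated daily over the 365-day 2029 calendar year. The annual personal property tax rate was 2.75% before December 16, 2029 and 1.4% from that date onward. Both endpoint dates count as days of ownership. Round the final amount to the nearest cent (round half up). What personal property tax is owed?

€7558.15

March 22 – December 15, 2029: 269 days at 2.75% → €366000 × 2.75% × 269/365 = €7417.7671
December 16 – December 25, 2029: 10 days at 1.4% → €366000 × 1.4% × 10/365 = €140.3836
Total = €7558.1507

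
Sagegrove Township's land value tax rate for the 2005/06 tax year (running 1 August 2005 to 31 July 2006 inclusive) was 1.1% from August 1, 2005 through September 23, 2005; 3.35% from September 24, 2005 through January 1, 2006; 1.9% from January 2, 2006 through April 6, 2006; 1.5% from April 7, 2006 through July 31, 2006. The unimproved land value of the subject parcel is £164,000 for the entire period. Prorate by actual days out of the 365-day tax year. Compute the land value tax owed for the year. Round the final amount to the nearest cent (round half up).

August 1 – September 23, 2005: 54 days at 1.1% → £164,000 × 1.1% × 54/365 = £266.8932
September 24, 2005 – January 1, 2006: 100 days at 3.35% → £164,000 × 3.35% × 100/365 = £1,505.2055
January 2 – April 6, 2006: 95 days at 1.9% → £164,000 × 1.9% × 95/365 = £811.0137
April 7 – July 31, 2006: 116 days at 1.5% → £164,000 × 1.5% × 116/365 = £781.8082
Total = £3,364.9205

£3,364.92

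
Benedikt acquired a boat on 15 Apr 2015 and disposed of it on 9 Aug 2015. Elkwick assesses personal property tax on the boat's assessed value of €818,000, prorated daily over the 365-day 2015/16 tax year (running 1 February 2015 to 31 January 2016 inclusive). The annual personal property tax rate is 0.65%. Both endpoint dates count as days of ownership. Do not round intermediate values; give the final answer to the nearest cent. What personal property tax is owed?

€1,704.35

Days held (15 Apr – 9 Aug 2015): 117 out of 365
Tax = €818,000 × 0.65% × 117/365 = €1,704.3534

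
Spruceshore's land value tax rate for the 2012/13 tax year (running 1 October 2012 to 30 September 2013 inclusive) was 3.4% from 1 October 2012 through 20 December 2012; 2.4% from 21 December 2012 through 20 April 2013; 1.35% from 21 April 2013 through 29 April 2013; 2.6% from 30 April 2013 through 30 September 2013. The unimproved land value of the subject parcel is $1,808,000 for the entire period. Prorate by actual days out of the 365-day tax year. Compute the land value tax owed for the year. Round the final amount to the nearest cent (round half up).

1 October – 20 December 2012: 81 days at 3.4% → $1,808,000 × 3.4% × 81/365 = $13,641.7315
21 December 2012 – 20 April 2013: 121 days at 2.4% → $1,808,000 × 2.4% × 121/365 = $14,384.7452
21 April – 29 April 2013: 9 days at 1.35% → $1,808,000 × 1.35% × 9/365 = $601.8411
30 April – 30 September 2013: 154 days at 2.6% → $1,808,000 × 2.6% × 154/365 = $19,833.5123
Total = $48,461.8301

$48,461.83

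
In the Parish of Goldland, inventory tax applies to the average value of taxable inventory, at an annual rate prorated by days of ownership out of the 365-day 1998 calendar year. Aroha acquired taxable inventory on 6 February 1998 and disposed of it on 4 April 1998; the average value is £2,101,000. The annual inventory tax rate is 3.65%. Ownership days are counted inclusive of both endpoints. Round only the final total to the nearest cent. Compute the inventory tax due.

Days held (6 February – 4 April 1998): 58 out of 365
Tax = £2,101,000 × 3.65% × 58/365 = £12,185.8000

£12,185.80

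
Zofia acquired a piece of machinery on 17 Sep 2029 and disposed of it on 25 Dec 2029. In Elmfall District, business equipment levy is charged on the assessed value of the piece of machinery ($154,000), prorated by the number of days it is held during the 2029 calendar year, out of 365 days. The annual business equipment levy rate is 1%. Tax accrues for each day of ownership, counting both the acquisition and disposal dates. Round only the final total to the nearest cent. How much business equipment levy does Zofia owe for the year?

$421.92

Days held (17 Sep – 25 Dec 2029): 100 out of 365
Tax = $154,000 × 1% × 100/365 = $421.9178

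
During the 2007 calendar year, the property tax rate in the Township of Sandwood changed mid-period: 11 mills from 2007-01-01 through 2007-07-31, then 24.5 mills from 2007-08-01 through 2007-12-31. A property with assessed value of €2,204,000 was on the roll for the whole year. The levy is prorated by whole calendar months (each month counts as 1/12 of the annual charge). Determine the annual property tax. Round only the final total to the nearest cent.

€36,641.50

2007-01-01 to 2007-07-31: 7 months at 11 mills → €2,204,000 × 1.1% × 7/12 = €14,142.3333
2007-08-01 to 2007-12-31: 5 months at 24.5 mills → €2,204,000 × 2.45% × 5/12 = €22,499.1667
Total = €36,641.5000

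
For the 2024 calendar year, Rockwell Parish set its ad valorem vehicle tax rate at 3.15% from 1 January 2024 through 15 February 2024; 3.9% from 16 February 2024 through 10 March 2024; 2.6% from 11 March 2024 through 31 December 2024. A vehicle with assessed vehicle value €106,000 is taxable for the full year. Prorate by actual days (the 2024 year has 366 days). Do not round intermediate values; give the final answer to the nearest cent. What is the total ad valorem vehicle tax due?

1 January – 15 February 2024: 46 days at 3.15% → €106,000 × 3.15% × 46/366 = €419.6557
16 February – 10 March 2024: 24 days at 3.9% → €106,000 × 3.9% × 24/366 = €271.0820
11 March – 31 December 2024: 296 days at 2.6% → €106,000 × 2.6% × 296/366 = €2,228.8962
Total = €2,919.6339

€2,919.63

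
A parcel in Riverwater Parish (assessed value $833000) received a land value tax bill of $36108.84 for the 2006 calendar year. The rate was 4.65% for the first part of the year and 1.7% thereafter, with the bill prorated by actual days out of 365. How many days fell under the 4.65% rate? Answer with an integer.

Let d = days at the first rate; then 365 − d days at the second rate.
$833000 × [4.65%·d + 1.7%·(365−d)] / 365 = $36108.84
Solving gives d = 326, so the new rate took effect on November 23, 2006.

326 days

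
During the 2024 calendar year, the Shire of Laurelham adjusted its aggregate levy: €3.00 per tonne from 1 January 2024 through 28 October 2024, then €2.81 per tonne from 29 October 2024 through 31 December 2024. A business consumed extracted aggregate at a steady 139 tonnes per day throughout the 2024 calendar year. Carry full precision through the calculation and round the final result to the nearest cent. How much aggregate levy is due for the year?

€150931.76

1 January – 28 October 2024: 302 days × 139 tonnes/day = 41,978 tonnes at €3.00/tonne → €125934.00
29 October – 31 December 2024: 64 days × 139 tonnes/day = 8,896 tonnes at €2.81/tonne → €24997.76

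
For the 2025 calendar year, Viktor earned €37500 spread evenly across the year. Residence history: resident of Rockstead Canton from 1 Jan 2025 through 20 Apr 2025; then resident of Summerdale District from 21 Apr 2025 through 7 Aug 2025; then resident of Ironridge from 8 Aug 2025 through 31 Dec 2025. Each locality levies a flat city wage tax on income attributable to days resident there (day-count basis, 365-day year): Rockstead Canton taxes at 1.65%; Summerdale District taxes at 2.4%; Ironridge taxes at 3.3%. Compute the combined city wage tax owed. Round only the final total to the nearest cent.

€950.24

Rockstead Canton, 1 Jan – 20 Apr 2025: 110 days → €37500 × 1.65% × 110/365 = €186.4726
Summerdale District, 21 Apr – 7 Aug 2025: 109 days → €37500 × 2.4% × 109/365 = €268.7671
Ironridge, 8 Aug – 31 Dec 2025: 146 days → €37500 × 3.3% × 146/365 = €495.0000
Total = €950.2397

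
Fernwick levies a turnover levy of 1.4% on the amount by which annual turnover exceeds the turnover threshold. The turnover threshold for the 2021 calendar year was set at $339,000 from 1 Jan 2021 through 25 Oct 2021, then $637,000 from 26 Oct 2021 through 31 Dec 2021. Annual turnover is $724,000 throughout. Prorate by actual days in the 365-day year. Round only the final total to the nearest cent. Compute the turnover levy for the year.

1 Jan – 25 Oct 2021: 298 days, exemption $339,000 → ($724,000 − $339,000) × 1.4% × 298/365 = $4,400.6027
26 Oct – 31 Dec 2021: 67 days, exemption $637,000 → ($724,000 − $637,000) × 1.4% × 67/365 = $223.5781
Total = $4,624.1808

$4,624.18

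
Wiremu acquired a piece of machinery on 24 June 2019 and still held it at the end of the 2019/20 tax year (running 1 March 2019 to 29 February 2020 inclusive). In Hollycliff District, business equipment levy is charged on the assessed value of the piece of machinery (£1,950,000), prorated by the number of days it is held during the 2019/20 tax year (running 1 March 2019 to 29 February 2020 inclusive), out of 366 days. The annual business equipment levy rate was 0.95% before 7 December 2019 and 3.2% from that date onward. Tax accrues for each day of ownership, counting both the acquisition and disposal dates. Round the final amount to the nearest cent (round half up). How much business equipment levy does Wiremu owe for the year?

24 June – 6 December 2019: 166 days at 0.95% → £1,950,000 × 0.95% × 166/366 = £8,402.0492
7 December 2019 – 29 February 2020: 85 days at 3.2% → £1,950,000 × 3.2% × 85/366 = £14,491.8033
Total = £22,893.8525

£22,893.85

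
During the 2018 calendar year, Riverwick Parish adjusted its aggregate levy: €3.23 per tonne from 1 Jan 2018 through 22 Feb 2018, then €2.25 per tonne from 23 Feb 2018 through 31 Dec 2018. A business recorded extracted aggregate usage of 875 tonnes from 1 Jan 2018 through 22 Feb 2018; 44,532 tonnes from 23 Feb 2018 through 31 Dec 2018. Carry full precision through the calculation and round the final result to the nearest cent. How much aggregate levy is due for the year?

€103023.25

1 Jan – 22 Feb 2018: 875 tonnes at €3.23/tonne → €2826.25
23 Feb – 31 Dec 2018: 44,532 tonnes at €2.25/tonne → €100197.00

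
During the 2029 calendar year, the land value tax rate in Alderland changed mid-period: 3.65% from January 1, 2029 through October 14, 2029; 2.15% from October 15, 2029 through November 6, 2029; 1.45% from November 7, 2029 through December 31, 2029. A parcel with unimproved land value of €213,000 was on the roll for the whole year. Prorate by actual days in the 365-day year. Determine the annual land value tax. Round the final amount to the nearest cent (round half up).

€6,867.06

January 1 – October 14, 2029: 287 days at 3.65% → €213,000 × 3.65% × 287/365 = €6,113.1000
October 15 – November 6, 2029: 23 days at 2.15% → €213,000 × 2.15% × 23/365 = €288.5712
November 7 – December 31, 2029: 55 days at 1.45% → €213,000 × 1.45% × 55/365 = €465.3904
Total = €6,867.0616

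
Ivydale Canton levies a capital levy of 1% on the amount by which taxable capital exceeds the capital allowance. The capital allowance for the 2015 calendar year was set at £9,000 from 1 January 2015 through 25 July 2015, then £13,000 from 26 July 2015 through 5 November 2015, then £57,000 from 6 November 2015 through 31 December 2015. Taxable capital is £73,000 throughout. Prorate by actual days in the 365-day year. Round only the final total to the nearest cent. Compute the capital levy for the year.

£555.07

1 January – 25 July 2015: 206 days, exemption £9,000 → (£73,000 − £9,000) × 1% × 206/365 = £361.2055
26 July – 5 November 2015: 103 days, exemption £13,000 → (£73,000 − £13,000) × 1% × 103/365 = £169.3151
6 November – 31 December 2015: 56 days, exemption £57,000 → (£73,000 − £57,000) × 1% × 56/365 = £24.5479
Total = £555.0685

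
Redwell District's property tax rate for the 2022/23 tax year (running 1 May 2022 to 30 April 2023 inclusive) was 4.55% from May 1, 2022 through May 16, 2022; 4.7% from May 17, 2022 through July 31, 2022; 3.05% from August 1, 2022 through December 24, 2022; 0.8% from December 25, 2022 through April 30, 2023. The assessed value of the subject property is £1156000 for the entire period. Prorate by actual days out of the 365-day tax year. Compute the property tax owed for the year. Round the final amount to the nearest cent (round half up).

£30939.63

May 1 – May 16, 2022: 16 days at 4.55% → £1156000 × 4.55% × 16/365 = £2305.6658
May 17 – July 31, 2022: 76 days at 4.7% → £1156000 × 4.7% × 76/365 = £11312.9644
August 1 – December 24, 2022: 146 days at 3.05% → £1156000 × 3.05% × 146/365 = £14103.2000
December 25, 2022 – April 30, 2023: 127 days at 0.8% → £1156000 × 0.8% × 127/365 = £3217.7973
Total = £30939.6274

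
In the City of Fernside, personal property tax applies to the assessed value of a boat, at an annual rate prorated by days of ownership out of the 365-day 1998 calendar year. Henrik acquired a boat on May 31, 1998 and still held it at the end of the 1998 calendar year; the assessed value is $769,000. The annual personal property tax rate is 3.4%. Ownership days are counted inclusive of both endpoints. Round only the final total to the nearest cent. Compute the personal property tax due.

Days held (May 31 – December 31, 1998): 215 out of 365
Tax = $769,000 × 3.4% × 215/365 = $15,401.0685

$15,401.07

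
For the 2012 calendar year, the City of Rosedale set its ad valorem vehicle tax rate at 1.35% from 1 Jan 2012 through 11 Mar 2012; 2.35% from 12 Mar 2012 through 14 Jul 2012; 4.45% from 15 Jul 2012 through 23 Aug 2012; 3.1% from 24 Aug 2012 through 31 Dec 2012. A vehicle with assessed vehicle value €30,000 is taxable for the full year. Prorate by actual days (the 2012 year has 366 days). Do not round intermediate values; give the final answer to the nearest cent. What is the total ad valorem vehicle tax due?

€795.57

1 Jan – 11 Mar 2012: 71 days at 1.35% → €30,000 × 1.35% × 71/366 = €78.5656
12 Mar – 14 Jul 2012: 125 days at 2.35% → €30,000 × 2.35% × 125/366 = €240.7787
15 Jul – 23 Aug 2012: 40 days at 4.45% → €30,000 × 4.45% × 40/366 = €145.9016
24 Aug – 31 Dec 2012: 130 days at 3.1% → €30,000 × 3.1% × 130/366 = €330.3279
Total = €795.5738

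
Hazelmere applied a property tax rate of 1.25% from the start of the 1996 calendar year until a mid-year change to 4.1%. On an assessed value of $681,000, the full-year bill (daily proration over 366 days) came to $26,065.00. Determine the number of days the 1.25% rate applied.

Let d = days at the first rate; then 366 − d days at the second rate.
$681,000 × [1.25%·d + 4.1%·(366−d)] / 366 = $26,065.00
Solving gives d = 35, so the new rate took effect on February 5, 1996.

35 days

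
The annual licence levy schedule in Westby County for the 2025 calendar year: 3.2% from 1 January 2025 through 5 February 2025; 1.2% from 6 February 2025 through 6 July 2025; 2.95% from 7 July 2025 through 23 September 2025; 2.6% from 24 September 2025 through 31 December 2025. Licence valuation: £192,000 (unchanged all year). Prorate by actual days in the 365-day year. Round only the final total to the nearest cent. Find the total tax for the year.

£4,139.05

1 January – 5 February 2025: 36 days at 3.2% → £192,000 × 3.2% × 36/365 = £605.9836
6 February – 6 July 2025: 151 days at 1.2% → £192,000 × 1.2% × 151/365 = £953.1616
7 July – 23 September 2025: 79 days at 2.95% → £192,000 × 2.95% × 79/365 = £1,225.9068
24 September – 31 December 2025: 99 days at 2.6% → £192,000 × 2.6% × 99/365 = £1,353.9945
Total = £4,139.0466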